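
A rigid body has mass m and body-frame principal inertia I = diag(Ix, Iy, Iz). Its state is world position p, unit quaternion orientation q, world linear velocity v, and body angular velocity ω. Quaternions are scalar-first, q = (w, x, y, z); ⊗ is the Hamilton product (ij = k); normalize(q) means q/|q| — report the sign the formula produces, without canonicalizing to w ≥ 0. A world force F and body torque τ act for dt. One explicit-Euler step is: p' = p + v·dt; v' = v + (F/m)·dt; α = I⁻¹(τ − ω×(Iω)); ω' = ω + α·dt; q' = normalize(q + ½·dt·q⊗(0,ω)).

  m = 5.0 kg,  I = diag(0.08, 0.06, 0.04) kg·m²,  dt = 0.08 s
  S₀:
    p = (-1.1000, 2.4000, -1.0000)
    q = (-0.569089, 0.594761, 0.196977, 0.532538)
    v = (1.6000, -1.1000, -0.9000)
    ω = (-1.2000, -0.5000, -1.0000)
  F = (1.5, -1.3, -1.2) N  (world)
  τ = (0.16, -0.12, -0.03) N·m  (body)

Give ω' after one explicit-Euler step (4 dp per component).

precession coupling ω×(Iω) = (-0.0100, 0.0480, -0.0120)
angular accel α = (2.1250, -2.8000, -0.4500)
new body rate ω' = (-1.0300, -0.7240, -1.0360)

ω' = (-1.0300, -0.7240, -1.0360)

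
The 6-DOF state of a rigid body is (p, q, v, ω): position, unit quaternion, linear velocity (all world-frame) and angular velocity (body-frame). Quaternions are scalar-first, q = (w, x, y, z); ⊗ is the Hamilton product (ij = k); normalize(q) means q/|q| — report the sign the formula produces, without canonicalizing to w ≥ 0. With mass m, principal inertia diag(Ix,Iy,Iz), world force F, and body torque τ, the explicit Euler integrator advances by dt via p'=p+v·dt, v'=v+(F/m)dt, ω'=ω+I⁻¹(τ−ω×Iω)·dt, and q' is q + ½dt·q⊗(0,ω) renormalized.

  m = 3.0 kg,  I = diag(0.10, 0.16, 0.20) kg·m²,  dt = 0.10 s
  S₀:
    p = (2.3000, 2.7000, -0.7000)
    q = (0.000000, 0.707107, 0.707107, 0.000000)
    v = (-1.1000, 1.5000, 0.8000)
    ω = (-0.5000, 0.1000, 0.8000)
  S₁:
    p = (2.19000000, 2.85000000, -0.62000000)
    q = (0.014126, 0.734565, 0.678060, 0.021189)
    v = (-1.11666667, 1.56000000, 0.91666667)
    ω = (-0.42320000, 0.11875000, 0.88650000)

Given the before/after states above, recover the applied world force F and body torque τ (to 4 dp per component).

v₁ − v₀ = (-0.01666667, 0.06000000, 0.11666667)
F = m·Δv/dt = (-0.5000, 1.8000, 3.5000)
ω₁ − ω₀ = (0.07680000, 0.01875000, 0.08650000)
precession coupling = (0.0032, 0.0400, -0.0030)
I·α + gyro = (0.0800, 0.0700, 0.1700)

F = (-0.5000, 1.8000, 3.5000)
τ = (0.0800, 0.0700, 0.1700)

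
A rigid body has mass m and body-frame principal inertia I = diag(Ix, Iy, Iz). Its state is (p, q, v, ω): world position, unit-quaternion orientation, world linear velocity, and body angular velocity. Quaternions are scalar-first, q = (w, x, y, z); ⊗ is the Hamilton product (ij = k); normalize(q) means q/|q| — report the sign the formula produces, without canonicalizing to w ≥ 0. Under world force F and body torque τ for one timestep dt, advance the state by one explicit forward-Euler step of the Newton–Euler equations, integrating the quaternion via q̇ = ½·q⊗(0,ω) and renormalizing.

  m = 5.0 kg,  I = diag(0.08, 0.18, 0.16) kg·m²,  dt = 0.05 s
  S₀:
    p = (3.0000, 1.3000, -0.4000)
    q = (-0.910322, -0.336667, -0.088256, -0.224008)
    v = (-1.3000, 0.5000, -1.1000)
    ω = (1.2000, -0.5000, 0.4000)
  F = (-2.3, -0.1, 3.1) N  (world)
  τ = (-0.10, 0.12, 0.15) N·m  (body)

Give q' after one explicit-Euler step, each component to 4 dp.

q' = (-0.8986, -0.3674, -0.0802, -0.2261)

2q̇ = q⊗(0,ω) = (0.4494756, -1.2396928, 0.3210182, -0.0898881)
q' = normalize(q + ½dt·q⊗(0,ω)) = (-0.8986, -0.3674, -0.0802, -0.2261)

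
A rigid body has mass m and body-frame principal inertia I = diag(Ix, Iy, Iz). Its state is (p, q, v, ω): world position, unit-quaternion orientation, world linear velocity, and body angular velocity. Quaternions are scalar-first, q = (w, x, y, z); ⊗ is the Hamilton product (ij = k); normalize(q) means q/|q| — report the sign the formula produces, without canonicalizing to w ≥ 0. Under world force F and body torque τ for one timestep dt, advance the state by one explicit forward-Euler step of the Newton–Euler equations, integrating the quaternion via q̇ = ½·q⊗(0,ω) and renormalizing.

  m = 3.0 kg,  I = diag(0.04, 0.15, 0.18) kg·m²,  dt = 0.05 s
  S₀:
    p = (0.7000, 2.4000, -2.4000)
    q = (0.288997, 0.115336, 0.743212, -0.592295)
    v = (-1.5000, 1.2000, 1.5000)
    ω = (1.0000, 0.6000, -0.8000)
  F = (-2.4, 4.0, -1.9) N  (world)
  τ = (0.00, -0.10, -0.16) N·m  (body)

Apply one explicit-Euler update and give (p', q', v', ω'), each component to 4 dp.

p' = (0.6250, 2.4600, -2.3250)
q' = (0.2630, 0.1165, 0.7346, -0.6145)
v' = (-1.5400, 1.2667, 1.4683)
ω' = (1.0180, 0.5293, -0.8628)

precession coupling ω×(Iω) = (-0.0144, 0.1120, 0.0660)
(τ − ω×Iω)/I = (0.3600, -1.4133, -1.2556)
ω' = ω + α·dt = (1.0180, 0.5293, -0.8628)
Hamilton product q⊗(0,ω) = (-1.0350992, 0.0498044, -0.3266280, -0.9052080)
updated quaternion q' = (0.2630, 0.1165, 0.7346, -0.6145)
p + v·dt = (0.6250, 2.4600, -2.3250)
v' = v + a·dt = (-1.5400, 1.2667, 1.4683)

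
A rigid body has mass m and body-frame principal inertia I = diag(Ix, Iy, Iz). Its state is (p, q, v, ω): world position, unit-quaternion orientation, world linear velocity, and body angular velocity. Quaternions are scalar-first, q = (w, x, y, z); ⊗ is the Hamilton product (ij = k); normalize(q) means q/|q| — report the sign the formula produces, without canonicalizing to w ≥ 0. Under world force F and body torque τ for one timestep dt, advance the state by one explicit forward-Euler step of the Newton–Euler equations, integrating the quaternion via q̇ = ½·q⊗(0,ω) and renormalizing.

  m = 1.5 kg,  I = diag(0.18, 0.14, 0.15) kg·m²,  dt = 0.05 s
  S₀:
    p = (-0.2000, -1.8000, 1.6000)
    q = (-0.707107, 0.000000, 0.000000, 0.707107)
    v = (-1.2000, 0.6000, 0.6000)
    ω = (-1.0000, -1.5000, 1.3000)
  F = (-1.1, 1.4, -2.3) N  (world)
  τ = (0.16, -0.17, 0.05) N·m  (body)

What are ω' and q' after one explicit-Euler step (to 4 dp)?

ω' = (-0.9501, -1.5468, 1.3367)
q' = (-0.7290, 0.0441, 0.0088, 0.6831)

gyro term ω×Iω = (-0.0195, -0.0390, -0.0600)
angular accel α = (0.9972, -0.9357, 0.7333)
new body rate ω' = (-0.9501, -1.5468, 1.3367)
q⊗(0,ω) = (-0.9192391, 1.7677675, 0.3535535, -0.9192391)
updated quaternion q' = (-0.7290, 0.0441, 0.0088, 0.6831)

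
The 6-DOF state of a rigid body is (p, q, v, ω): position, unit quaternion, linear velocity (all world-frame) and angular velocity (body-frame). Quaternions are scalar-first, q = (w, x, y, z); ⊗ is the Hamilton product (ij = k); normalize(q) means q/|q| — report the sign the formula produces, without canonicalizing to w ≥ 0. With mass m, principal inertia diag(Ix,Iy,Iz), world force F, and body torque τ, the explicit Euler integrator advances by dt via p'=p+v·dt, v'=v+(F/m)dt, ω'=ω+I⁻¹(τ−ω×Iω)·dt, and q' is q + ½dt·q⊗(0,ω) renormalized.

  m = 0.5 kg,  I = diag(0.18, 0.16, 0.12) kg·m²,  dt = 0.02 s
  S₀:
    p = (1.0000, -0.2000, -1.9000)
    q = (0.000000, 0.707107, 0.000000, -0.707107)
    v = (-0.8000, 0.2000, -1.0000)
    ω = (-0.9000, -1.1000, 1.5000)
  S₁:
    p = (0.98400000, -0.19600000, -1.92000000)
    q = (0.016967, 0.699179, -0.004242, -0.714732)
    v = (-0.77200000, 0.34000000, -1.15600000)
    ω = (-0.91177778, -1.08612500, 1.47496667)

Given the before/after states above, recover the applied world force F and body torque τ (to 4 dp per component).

F = (0.7000, 3.5000, -3.9000)
τ = (-0.0400, 0.0300, -0.1700)

ω₁ − ω₀ = (-0.01177778, 0.01387500, -0.02503333)
applied torque τ = (-0.0400, 0.0300, -0.1700)
velocity change Δv = (0.02800000, 0.14000000, -0.15600000)
applied force F = (0.7000, 3.5000, -3.9000)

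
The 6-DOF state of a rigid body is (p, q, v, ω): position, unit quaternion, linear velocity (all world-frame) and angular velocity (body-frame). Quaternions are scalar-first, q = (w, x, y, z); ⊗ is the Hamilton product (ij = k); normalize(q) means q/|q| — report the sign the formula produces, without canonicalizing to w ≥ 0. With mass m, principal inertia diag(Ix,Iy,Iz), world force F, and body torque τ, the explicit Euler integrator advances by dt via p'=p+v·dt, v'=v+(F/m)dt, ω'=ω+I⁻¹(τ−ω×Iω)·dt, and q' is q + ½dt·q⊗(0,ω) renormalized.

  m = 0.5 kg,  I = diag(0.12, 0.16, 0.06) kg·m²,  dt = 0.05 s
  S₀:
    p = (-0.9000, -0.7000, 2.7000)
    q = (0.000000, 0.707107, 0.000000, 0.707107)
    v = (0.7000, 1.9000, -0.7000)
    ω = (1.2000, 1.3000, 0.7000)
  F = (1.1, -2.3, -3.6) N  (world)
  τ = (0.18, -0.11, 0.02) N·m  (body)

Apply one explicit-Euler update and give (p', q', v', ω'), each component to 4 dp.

p' = (-0.8650, -0.6050, 2.6650)
q' = (-0.0335, 0.6834, 0.0088, 0.7293)
v' = (0.8100, 1.6700, -1.0600)
ω' = (1.3129, 1.2499, 0.6647)

(τ − ω×Iω)/I = (2.2583, -1.0025, -0.7067)
ω' = ω + α·dt = (1.3129, 1.2499, 0.6647)
2q̇ = q⊗(0,ω) = (-1.3435033, -0.9192391, 0.3535535, 0.9192391)
q + ½dt·q⊗(0,ω), renormalized = (-0.0335, 0.6834, 0.0088, 0.7293)
a = (2.2000, -4.6000, -7.2000)
p + v·dt = (-0.8650, -0.6050, 2.6650)
new velocity v' = (0.8100, 1.6700, -1.0600)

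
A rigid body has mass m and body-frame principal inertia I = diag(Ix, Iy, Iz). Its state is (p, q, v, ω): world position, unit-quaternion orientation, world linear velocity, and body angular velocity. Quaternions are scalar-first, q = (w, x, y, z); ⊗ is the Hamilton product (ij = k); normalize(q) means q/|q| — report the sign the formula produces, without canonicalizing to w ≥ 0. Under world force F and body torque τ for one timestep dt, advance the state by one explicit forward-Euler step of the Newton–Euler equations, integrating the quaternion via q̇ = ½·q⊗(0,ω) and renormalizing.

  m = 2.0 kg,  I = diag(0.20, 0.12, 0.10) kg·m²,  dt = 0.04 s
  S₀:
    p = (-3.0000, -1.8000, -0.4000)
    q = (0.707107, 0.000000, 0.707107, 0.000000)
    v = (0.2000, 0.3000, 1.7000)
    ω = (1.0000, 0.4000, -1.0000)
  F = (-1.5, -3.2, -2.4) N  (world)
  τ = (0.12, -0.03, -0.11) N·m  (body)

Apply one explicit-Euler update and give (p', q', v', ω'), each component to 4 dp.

precession coupling ω×(Iω) = (0.0080, -0.1000, -0.0320)
α = I⁻¹(τ − ω×Iω) = (0.5600, 0.5833, -0.7800)
ω' = ω + α·dt = (1.0224, 0.4233, -1.0312)
q⊗(0,ω) = (-0.2828428, 0.0000000, 0.2828428, -1.4142140)
updated quaternion q' = (0.7011, 0.0000, 0.7125, -0.0283)
linear accel F/m = (-0.7500, -1.6000, -1.2000)
p' = p + v·dt = (-2.9920, -1.7880, -0.3320)
v + (F/m)dt = (0.1700, 0.2360, 1.6520)

p' = (-2.9920, -1.7880, -0.3320)
q' = (0.7011, 0.0000, 0.7125, -0.0283)
v' = (0.1700, 0.2360, 1.6520)
ω' = (1.0224, 0.4233, -1.0312)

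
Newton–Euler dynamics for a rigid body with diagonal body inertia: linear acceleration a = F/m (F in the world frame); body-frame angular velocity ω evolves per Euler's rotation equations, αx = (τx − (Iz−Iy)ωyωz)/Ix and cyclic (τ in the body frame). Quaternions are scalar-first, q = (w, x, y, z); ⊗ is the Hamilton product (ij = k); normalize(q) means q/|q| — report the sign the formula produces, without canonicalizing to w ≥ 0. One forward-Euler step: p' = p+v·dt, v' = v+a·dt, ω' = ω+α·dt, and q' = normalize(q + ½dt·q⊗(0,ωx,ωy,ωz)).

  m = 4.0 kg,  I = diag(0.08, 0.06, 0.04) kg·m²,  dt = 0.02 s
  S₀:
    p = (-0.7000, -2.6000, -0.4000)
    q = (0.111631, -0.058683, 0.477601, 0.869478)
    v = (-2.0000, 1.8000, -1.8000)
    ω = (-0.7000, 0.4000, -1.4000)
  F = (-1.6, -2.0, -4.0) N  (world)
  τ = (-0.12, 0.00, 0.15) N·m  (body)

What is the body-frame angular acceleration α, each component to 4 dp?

α = (-1.6400, -0.6533, 3.6100)

precession coupling ω×(Iω) = (0.0112, 0.0392, 0.0056)
α = I⁻¹(τ − ω×Iω) = (-1.6400, -0.6533, 3.6100)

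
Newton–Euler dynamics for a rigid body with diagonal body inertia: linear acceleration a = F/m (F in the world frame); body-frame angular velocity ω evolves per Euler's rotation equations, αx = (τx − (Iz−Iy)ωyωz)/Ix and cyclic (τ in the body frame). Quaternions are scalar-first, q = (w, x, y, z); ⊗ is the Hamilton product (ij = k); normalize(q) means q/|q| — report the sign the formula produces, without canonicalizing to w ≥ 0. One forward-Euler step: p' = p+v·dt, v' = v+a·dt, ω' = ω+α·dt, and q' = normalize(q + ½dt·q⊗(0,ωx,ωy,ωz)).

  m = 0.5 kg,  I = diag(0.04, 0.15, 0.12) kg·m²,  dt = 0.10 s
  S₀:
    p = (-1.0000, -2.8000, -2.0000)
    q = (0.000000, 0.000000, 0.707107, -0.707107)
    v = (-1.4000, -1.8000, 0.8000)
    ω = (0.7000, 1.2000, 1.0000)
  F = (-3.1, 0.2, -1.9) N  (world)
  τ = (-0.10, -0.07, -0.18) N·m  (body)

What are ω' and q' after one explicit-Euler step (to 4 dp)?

gyro term ω×Iω = (-0.0360, -0.0560, 0.0924)
α = I⁻¹(τ − ω×Iω) = (-1.6000, -0.0933, -2.2700)
ω' = ω + α·dt = (0.5400, 1.1907, 0.7730)
2q̇ = q⊗(0,ω) = (-0.1414214, 1.5556354, -0.4949749, -0.4949749)
updated quaternion q' = (-0.0070, 0.0775, 0.6799, -0.7292)

ω' = (0.5400, 1.1907, 0.7730)
q' = (-0.0070, 0.0775, 0.6799, -0.7292)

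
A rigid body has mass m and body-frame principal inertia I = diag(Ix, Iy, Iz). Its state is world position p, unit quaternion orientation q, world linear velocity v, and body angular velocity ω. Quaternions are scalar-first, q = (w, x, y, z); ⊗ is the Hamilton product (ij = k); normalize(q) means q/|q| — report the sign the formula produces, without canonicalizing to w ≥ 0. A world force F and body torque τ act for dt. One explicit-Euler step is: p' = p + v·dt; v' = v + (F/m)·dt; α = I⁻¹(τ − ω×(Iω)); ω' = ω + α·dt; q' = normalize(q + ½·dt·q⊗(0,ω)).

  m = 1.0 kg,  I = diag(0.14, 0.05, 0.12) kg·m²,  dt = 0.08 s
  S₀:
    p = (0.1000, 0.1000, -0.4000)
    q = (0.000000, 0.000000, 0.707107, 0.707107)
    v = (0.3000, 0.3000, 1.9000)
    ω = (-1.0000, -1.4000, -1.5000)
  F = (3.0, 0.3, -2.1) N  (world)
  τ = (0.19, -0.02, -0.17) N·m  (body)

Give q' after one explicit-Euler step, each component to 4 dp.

q' = (0.0817, -0.0028, 0.6760, 0.7323)

q⊗(0,ω) = (2.0506103, -0.0707107, -0.7071070, 0.7071070)
updated quaternion q' = (0.0817, -0.0028, 0.6760, 0.7323)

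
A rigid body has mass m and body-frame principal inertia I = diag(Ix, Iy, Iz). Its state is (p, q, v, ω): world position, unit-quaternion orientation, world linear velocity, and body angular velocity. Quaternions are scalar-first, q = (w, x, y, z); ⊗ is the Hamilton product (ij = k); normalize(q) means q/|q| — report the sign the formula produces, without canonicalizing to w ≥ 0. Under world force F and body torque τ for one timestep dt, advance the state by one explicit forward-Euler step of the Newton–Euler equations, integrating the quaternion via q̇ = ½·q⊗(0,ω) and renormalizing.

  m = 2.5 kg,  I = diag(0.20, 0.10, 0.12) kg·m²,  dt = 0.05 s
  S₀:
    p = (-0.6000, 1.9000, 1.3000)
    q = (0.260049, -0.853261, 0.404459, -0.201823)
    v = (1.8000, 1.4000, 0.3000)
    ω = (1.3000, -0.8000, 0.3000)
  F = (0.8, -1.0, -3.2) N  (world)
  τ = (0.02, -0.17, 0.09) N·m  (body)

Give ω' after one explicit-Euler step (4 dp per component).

ω' = (1.3062, -0.9006, 0.2942)

angular accel α = (0.1240, -2.0120, -0.1167)
ω' = ω + α·dt = (1.3062, -0.9006, 0.2942)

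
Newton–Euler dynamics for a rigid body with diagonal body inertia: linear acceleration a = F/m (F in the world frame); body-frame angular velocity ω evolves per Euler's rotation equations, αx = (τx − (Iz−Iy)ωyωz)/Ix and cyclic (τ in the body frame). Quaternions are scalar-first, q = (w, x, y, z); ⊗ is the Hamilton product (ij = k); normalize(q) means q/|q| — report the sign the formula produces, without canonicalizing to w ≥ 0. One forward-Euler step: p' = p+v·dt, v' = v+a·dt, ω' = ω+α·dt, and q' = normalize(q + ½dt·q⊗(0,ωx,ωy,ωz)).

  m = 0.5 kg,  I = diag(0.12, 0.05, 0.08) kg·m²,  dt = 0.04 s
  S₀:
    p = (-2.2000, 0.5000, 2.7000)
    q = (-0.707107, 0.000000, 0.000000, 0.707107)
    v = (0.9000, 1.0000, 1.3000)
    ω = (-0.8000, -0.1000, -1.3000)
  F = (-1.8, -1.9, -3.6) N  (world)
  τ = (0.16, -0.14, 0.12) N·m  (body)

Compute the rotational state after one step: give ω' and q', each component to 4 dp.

ω' = (-0.7480, -0.2453, -1.2372)
q' = (-0.6884, 0.0127, -0.0099, 0.7252)

precession coupling ω×(Iω) = (0.0039, 0.0416, -0.0056)
α = I⁻¹(τ − ω×Iω) = (1.3008, -3.6320, 1.5700)
new body rate ω' = (-0.7480, -0.2453, -1.2372)
2q̇ = q⊗(0,ω) = (0.9192391, 0.6363963, -0.4949749, 0.9192391)
q' = normalize(q + ½dt·q⊗(0,ω)) = (-0.6884, 0.0127, -0.0099, 0.7252)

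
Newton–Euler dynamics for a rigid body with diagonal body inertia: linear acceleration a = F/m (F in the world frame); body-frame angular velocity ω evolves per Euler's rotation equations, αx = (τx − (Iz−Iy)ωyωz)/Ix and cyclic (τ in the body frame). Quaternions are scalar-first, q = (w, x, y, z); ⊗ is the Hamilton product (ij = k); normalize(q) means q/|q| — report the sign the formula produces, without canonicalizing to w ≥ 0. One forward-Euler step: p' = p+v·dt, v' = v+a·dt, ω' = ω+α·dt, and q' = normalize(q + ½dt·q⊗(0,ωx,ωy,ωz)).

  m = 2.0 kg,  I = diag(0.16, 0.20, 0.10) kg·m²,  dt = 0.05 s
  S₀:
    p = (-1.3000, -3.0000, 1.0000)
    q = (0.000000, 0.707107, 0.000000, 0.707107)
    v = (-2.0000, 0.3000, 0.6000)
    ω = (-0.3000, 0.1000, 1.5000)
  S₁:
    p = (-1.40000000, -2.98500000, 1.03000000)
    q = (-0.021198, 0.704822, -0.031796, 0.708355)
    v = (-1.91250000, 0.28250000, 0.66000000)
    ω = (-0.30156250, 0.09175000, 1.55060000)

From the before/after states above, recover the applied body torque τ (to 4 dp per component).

τ = (-0.0200, -0.0600, 0.1000)

ω₁ − ω₀ = (-0.00156250, -0.00825000, 0.05060000)
τ = I·(Δω/dt) + ω₀×(Iω₀) = (-0.0200, -0.0600, 0.1000)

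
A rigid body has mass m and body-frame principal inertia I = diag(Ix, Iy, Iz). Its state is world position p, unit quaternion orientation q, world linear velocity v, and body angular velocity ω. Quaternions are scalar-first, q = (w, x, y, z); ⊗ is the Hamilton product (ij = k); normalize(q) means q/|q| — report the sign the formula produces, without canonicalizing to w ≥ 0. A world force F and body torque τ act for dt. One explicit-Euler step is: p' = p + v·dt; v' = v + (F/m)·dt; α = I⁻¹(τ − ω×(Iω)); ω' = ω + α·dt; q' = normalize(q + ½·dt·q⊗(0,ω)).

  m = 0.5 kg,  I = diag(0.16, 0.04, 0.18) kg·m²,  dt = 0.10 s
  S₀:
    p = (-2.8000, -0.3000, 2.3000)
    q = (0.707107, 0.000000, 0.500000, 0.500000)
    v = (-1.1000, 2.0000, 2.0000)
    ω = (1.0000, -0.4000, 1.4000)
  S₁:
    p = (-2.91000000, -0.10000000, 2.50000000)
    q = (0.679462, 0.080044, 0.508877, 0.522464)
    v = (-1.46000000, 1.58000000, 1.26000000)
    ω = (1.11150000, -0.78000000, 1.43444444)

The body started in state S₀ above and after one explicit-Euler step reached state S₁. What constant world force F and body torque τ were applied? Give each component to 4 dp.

F = (-1.8000, -2.1000, -3.7000)
τ = (0.1000, -0.1800, 0.1100)

velocity change Δv = (-0.36000000, -0.42000000, -0.74000000)
F = m·Δv/dt = (-1.8000, -2.1000, -3.7000)
rate change Δω = (0.11150000, -0.38000000, 0.03444444)
precession coupling = (-0.0784, -0.0280, 0.0480)
τ = I·(Δω/dt) + ω₀×(Iω₀) = (0.1000, -0.1800, 0.1100)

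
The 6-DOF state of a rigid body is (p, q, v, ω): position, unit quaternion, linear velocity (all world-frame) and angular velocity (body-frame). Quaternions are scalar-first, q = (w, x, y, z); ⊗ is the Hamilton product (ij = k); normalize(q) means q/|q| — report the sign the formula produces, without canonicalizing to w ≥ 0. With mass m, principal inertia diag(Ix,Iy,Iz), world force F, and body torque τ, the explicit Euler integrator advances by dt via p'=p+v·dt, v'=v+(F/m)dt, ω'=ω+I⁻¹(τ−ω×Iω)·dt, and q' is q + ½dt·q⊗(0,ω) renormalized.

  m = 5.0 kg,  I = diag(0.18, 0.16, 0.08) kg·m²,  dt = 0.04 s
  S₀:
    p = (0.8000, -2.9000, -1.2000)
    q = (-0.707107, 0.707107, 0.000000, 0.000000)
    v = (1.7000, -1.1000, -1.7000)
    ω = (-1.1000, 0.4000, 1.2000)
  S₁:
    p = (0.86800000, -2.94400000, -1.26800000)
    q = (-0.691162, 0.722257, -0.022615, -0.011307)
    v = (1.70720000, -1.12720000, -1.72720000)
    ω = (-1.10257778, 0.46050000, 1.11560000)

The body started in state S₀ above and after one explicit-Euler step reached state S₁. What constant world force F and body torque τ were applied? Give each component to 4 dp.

rate change Δω = (-0.00257778, 0.06050000, -0.08440000)
I·α + gyro = (-0.0500, 0.1100, -0.1600)
velocity change Δv = (0.00720000, -0.02720000, -0.02720000)
applied force F = (0.9000, -3.4000, -3.4000)

F = (0.9000, -3.4000, -3.4000)
τ = (-0.0500, 0.1100, -0.1600)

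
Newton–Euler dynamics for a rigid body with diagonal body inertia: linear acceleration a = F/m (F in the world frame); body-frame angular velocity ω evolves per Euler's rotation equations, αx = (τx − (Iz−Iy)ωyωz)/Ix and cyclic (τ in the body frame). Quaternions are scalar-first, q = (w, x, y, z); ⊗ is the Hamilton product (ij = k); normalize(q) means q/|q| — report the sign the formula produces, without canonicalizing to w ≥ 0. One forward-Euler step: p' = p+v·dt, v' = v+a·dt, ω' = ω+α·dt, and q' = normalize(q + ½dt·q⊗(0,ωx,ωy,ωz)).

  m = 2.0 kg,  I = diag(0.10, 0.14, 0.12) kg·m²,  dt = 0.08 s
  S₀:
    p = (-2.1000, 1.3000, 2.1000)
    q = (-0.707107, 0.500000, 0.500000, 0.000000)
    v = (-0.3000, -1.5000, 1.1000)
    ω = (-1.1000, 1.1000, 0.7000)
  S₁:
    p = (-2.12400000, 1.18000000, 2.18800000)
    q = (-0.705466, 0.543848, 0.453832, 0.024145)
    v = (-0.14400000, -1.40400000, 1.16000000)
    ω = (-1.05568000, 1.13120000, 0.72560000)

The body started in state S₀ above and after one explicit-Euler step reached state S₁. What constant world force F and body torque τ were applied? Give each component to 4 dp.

Δω = ω₁−ω₀ = (0.04432000, 0.03120000, 0.02560000)
τ = I·(Δω/dt) + ω₀×(Iω₀) = (0.0400, 0.0700, -0.0100)
velocity change Δv = (0.15600000, 0.09600000, 0.06000000)
m·(v₁−v₀)/dt = (3.9000, 2.4000, 1.5000)

F = (3.9000, 2.4000, 1.5000)
τ = (0.0400, 0.0700, -0.0100)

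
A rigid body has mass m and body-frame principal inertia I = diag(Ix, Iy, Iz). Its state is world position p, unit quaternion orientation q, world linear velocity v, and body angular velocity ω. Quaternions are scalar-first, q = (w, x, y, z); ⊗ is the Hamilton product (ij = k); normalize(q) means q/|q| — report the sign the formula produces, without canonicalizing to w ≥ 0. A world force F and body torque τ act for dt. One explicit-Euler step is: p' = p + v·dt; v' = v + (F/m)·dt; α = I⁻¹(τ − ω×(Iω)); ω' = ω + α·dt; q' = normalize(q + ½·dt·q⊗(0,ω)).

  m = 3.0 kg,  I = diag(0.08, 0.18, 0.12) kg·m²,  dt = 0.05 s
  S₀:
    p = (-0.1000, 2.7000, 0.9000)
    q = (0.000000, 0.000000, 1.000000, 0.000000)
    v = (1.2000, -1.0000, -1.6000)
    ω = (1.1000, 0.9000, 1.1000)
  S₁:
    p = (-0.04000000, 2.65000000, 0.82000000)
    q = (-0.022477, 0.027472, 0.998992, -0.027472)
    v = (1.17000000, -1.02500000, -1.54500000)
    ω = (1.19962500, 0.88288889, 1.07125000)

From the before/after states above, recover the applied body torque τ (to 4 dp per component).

τ = (0.1000, -0.1100, 0.0300)

ω₁ − ω₀ = (0.09962500, -0.01711111, -0.02875000)
precession coupling = (-0.0594, -0.0484, 0.0990)
applied torque τ = (0.1000, -0.1100, 0.0300)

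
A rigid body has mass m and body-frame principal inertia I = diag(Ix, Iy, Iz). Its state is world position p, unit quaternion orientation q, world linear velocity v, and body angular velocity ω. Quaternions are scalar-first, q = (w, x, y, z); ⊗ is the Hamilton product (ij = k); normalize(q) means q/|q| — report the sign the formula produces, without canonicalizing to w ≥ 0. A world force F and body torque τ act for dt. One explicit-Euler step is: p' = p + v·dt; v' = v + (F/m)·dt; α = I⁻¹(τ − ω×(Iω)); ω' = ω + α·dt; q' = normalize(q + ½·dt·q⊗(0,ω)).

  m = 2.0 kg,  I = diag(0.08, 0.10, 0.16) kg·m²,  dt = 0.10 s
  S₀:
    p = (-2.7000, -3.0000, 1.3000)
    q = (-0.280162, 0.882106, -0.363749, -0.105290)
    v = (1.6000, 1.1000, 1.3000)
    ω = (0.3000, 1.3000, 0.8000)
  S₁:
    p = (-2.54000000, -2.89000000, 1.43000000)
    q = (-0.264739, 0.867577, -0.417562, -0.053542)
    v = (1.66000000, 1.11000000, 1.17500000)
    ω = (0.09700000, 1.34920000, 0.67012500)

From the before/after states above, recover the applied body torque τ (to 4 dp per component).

ω₁ − ω₀ = (-0.20300000, 0.04920000, -0.12987500)
precession coupling = (0.0624, -0.0192, 0.0078)
applied torque τ = (-0.1000, 0.0300, -0.2000)

τ = (-0.1000, 0.0300, -0.2000)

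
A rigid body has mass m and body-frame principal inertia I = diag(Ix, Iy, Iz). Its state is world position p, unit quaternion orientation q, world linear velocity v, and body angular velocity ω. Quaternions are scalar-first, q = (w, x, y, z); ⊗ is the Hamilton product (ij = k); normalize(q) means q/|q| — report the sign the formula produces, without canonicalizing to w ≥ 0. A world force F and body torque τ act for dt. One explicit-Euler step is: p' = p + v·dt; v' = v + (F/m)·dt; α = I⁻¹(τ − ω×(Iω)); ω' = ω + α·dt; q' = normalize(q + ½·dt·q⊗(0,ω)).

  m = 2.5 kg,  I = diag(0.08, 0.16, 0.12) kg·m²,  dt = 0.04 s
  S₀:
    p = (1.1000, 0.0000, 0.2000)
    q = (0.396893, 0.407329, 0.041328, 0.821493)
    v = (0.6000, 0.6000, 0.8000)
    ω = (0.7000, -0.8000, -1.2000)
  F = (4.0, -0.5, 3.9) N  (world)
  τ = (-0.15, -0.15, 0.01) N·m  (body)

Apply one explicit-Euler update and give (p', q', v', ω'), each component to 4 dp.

p + v·dt = (1.1240, 0.0240, 0.2320)
v + (F/m)dt = (0.6640, 0.5920, 0.8624)
ω×(Iω) gyroscopic = (-0.0384, 0.0336, -0.0448)
(τ − ω×Iω)/I = (-1.3950, -1.1475, 0.4567)
new body rate ω' = (0.6442, -0.8459, -1.1817)
2q̇ = q⊗(0,ω) = (0.7337237, 0.8854259, 0.7463255, -0.8310644)
q + ½dt·q⊗(0,ω), renormalized = (0.4114, 0.4248, 0.0562, 0.8045)

p' = (1.1240, 0.0240, 0.2320)
q' = (0.4114, 0.4248, 0.0562, 0.8045)
v' = (0.6640, 0.5920, 0.8624)
ω' = (0.6442, -0.8459, -1.1817)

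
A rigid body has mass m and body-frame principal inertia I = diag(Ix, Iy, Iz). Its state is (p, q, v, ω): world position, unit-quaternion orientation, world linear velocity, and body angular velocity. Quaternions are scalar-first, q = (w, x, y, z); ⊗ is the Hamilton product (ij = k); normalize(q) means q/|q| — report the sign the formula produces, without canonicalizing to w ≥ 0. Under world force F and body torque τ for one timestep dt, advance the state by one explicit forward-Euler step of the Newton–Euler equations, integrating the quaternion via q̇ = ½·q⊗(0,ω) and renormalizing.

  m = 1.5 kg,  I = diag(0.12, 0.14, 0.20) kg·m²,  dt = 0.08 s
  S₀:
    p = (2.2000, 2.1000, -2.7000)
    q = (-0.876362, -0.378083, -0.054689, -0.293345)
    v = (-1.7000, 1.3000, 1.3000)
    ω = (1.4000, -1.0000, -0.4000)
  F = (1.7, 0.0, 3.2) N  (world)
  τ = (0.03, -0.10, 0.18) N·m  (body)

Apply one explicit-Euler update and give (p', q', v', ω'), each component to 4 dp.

p' = (2.0640, 2.2040, -2.5960)
q' = (-0.8599, -0.4369, -0.0420, -0.2605)
v' = (-1.6093, 1.3000, 1.4707)
ω' = (1.4040, -1.0827, -0.3168)

a = (1.1333, 0.0000, 2.1333)
new position p' = (2.0640, 2.2040, -2.5960)
new velocity v' = (-1.6093, 1.3000, 1.4707)
ω×(Iω) gyroscopic = (0.0240, 0.0448, -0.0280)
(τ − ω×Iω)/I = (0.0500, -1.0343, 1.0400)
ω + α·dt = (1.4040, -1.0827, -0.3168)
2q̇ = q⊗(0,ω) = (0.3572892, -1.4983762, 0.3144458, 0.8051924)
q' = normalize(q + ½dt·q⊗(0,ω)) = (-0.8599, -0.4369, -0.0420, -0.2605)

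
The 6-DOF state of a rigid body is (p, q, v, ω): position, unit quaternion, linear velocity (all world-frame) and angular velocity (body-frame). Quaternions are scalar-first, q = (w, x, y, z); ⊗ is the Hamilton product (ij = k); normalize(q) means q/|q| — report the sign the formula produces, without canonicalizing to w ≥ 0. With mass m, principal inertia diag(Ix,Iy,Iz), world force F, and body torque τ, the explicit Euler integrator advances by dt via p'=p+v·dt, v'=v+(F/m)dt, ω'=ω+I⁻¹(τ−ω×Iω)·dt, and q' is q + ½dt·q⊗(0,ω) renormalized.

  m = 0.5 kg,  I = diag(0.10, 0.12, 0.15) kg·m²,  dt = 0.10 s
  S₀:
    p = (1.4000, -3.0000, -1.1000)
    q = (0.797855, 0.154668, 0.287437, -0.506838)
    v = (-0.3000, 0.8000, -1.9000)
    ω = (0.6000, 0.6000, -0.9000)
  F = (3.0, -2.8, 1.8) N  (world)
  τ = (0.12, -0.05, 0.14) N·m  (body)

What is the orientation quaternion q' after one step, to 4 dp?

2q̇ = q⊗(0,ω) = (-0.7214172, 0.5241225, 0.3138114, -0.7977309)
q + ½dt·q⊗(0,ω), renormalized = (0.7603, 0.1805, 0.3025, -0.5457)

q' = (0.7603, 0.1805, 0.3025, -0.5457)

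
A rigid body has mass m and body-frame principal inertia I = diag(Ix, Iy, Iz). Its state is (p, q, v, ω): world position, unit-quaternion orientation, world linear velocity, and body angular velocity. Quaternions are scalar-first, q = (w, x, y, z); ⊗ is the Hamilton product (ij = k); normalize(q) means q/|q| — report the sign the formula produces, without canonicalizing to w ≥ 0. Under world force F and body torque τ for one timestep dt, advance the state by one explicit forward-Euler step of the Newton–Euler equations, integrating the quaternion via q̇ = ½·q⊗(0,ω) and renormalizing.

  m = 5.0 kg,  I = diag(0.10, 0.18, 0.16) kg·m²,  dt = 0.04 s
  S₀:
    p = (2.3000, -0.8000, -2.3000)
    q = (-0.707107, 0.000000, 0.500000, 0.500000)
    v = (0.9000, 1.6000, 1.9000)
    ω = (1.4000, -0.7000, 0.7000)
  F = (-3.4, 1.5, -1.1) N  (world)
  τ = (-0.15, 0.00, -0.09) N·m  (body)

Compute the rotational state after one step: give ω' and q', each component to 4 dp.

ω' = (1.3361, -0.6869, 0.6971)
q' = (-0.7067, -0.0058, 0.5236, 0.4758)

angular accel α = (-1.5980, 0.3267, -0.0725)
ω + α·dt = (1.3361, -0.6869, 0.6971)
q⊗(0,ω) = (0.0000000, -0.2899498, 1.1949749, -1.1949749)
q + ½dt·q⊗(0,ω), renormalized = (-0.7067, -0.0058, 0.5236, 0.4758)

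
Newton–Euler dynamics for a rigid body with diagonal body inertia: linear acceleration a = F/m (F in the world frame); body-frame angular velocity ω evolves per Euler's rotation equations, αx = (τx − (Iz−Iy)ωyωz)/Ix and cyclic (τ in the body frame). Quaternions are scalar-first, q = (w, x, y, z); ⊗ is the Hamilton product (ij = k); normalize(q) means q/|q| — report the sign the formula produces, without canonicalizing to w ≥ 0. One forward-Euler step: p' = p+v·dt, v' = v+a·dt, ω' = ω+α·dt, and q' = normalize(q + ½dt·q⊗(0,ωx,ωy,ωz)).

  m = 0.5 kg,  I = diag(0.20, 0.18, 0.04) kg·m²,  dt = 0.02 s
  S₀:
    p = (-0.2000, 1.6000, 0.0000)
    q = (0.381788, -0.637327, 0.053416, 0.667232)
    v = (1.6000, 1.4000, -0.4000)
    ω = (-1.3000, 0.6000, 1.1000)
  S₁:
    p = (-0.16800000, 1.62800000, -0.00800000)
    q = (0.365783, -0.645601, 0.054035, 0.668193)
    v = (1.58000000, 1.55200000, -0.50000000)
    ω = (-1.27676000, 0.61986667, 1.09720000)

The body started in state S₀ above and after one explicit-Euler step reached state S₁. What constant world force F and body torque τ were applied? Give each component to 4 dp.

F = (-0.5000, 3.8000, -2.5000)
τ = (0.1400, -0.0500, 0.0100)

v₁ − v₀ = (-0.02000000, 0.15200000, -0.10000000)
F = m·Δv/dt = (-0.5000, 3.8000, -2.5000)
ω₁ − ω₀ = (0.02324000, 0.01986667, -0.00280000)
ω₀×(Iω₀) = (-0.0924, -0.2288, 0.0156)
applied torque τ = (0.1400, -0.0500, 0.0100)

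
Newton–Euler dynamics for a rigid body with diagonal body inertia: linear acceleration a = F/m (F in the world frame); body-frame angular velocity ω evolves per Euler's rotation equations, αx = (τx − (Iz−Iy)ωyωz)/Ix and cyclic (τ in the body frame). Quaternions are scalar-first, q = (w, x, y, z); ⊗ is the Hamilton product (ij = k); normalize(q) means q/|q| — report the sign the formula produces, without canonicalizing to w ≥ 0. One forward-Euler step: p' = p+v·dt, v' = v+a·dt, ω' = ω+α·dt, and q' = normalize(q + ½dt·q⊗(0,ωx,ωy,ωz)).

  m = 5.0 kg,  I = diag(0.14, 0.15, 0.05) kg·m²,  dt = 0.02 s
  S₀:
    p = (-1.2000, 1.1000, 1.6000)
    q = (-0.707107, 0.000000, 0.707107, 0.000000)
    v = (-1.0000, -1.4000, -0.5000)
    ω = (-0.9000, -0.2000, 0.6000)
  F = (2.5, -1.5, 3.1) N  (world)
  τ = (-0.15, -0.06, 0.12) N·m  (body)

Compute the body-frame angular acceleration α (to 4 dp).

α = (-1.1571, -0.0760, 2.3640)

gyro term ω×Iω = (0.0120, -0.0486, 0.0018)
α = I⁻¹(τ − ω×Iω) = (-1.1571, -0.0760, 2.3640)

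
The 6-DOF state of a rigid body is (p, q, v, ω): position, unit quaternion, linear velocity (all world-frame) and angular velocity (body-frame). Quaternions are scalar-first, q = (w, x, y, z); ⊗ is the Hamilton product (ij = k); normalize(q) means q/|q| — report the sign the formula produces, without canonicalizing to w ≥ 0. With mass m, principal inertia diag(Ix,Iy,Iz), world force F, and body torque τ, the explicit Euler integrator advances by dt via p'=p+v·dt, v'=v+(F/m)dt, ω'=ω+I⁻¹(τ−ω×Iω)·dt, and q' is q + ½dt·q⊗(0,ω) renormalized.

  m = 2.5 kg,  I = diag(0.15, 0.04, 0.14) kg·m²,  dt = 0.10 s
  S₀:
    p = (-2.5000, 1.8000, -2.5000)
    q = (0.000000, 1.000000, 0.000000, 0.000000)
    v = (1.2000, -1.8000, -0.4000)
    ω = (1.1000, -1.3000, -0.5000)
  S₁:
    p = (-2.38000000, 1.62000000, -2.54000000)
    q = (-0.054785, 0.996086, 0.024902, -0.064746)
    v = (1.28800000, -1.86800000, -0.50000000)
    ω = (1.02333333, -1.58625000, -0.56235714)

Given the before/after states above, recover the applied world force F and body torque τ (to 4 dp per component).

rate change Δω = (-0.07666667, -0.28625000, -0.06235714)
ω₀×(Iω₀) = (0.0650, -0.0055, 0.1573)
I·α + gyro = (-0.0500, -0.1200, 0.0700)
Δv = v₁−v₀ = (0.08800000, -0.06800000, -0.10000000)
applied force F = (2.2000, -1.7000, -2.5000)

F = (2.2000, -1.7000, -2.5000)
τ = (-0.0500, -0.1200, 0.0700)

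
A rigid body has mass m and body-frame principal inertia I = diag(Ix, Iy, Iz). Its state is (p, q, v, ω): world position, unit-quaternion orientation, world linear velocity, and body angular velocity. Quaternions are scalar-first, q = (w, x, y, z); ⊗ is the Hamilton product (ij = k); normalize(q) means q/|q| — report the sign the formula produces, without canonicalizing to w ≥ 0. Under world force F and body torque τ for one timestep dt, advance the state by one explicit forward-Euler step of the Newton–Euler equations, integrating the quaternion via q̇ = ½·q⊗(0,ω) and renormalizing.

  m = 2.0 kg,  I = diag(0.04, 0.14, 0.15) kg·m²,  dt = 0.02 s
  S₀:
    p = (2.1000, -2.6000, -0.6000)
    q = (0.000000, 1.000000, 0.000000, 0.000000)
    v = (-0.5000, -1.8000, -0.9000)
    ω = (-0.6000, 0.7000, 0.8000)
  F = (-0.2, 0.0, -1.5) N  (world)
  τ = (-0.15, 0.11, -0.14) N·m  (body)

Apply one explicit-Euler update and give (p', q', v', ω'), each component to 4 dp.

precession coupling ω×(Iω) = (0.0056, 0.0528, -0.0420)
(τ − ω×Iω)/I = (-3.8900, 0.4086, -0.6533)
ω' = ω + α·dt = (-0.6778, 0.7082, 0.7869)
q⊗(0,ω) = (0.6000000, 0.0000000, -0.8000000, 0.7000000)
updated quaternion q' = (0.0060, 0.9999, -0.0080, 0.0070)
p + v·dt = (2.0900, -2.6360, -0.6180)
new velocity v' = (-0.5020, -1.8000, -0.9150)

p' = (2.0900, -2.6360, -0.6180)
q' = (0.0060, 0.9999, -0.0080, 0.0070)
v' = (-0.5020, -1.8000, -0.9150)
ω' = (-0.6778, 0.7082, 0.7869)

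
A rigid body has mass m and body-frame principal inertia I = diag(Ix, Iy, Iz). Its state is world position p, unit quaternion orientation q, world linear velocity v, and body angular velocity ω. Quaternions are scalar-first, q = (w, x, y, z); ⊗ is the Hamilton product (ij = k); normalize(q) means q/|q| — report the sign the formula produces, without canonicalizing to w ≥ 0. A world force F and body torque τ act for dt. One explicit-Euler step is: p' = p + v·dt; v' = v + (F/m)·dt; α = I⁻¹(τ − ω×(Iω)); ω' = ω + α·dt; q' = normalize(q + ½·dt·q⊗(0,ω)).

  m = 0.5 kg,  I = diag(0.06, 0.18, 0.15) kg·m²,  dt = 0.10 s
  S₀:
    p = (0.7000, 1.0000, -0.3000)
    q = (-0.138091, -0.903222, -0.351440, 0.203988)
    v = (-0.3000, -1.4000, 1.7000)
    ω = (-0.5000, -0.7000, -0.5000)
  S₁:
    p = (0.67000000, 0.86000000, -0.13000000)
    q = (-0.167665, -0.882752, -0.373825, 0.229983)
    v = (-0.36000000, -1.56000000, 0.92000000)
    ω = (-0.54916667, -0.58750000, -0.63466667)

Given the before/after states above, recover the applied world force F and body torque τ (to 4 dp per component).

velocity change Δv = (-0.06000000, -0.16000000, -0.78000000)
m·(v₁−v₀)/dt = (-0.3000, -0.8000, -3.9000)
Δω = ω₁−ω₀ = (-0.04916667, 0.11250000, -0.13466667)
τ = I·(Δω/dt) + ω₀×(Iω₀) = (-0.0400, 0.1800, -0.1600)

F = (-0.3000, -0.8000, -3.9000)
τ = (-0.0400, 0.1800, -0.1600)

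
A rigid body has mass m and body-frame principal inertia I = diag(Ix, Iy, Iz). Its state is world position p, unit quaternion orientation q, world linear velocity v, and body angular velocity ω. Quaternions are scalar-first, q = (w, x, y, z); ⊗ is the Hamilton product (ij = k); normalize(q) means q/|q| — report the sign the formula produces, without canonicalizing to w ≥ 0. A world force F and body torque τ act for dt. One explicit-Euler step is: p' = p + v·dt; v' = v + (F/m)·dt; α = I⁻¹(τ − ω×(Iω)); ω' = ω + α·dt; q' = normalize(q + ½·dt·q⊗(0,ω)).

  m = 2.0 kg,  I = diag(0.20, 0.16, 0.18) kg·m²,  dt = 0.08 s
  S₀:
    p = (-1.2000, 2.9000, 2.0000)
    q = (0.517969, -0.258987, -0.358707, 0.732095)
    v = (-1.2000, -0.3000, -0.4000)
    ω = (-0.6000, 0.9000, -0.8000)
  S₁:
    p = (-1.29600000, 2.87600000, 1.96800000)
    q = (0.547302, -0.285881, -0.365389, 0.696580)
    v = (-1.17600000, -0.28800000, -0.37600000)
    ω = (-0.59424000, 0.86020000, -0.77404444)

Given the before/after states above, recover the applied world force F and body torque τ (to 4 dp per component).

ω₁ − ω₀ = (0.00576000, -0.03980000, 0.02595556)
precession coupling = (-0.0144, 0.0096, 0.0216)
I·α + gyro = (0.0000, -0.0700, 0.0800)
v₁ − v₀ = (0.02400000, 0.01200000, 0.02400000)
F = m·Δv/dt = (0.6000, 0.3000, 0.6000)

F = (0.6000, 0.3000, 0.6000)
τ = (0.0000, -0.0700, 0.0800)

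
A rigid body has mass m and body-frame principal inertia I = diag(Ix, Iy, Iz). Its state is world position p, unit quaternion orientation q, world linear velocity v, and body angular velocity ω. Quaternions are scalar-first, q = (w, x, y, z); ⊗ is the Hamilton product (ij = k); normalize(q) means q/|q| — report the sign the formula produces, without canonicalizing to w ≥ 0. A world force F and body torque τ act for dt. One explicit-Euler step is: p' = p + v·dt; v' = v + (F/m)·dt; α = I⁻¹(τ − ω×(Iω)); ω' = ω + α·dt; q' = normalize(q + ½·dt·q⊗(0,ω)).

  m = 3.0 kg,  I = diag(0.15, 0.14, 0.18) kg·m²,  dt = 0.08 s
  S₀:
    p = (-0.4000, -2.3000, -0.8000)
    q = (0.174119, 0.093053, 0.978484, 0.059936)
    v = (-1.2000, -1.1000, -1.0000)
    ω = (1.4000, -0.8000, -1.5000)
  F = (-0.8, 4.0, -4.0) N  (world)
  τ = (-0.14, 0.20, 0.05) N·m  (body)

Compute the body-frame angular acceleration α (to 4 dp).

gyro term ω×Iω = (0.0480, 0.0630, 0.0112)
(τ − ω×Iω)/I = (-1.2533, 0.9786, 0.2156)

α = (-1.2533, 0.9786, 0.2156)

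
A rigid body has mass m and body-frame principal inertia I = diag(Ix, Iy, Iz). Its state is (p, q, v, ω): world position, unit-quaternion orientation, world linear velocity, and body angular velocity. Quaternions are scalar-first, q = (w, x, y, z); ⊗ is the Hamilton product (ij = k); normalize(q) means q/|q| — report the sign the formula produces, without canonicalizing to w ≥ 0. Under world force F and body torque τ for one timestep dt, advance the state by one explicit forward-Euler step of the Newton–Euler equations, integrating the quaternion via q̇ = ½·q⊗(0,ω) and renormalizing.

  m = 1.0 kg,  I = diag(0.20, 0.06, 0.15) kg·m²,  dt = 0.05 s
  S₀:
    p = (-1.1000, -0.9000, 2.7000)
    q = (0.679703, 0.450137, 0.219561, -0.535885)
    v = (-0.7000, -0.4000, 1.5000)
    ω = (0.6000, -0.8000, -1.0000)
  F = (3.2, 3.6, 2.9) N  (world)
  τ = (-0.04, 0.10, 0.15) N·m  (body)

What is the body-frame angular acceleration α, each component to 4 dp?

α = (-0.5600, 2.1667, 0.5520)

precession coupling ω×(Iω) = (0.0720, -0.0300, 0.0672)
(τ − ω×Iω)/I = (-0.5600, 2.1667, 0.5520)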